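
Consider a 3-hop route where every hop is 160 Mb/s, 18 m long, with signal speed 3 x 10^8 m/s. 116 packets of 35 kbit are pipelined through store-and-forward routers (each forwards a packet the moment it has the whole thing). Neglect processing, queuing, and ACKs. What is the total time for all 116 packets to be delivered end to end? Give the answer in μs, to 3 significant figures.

25800 μs

Per-hop transmission t_tx = L/R = 35000/160000000 = 218.75 μs.
Per-hop propagation t_prop = 18/300000000 = 0.06 μs.
Pipeline fill: first packet needs 3·t_tx to clear all hops; remaining 115 packets each add one t_tx.
Total = (3+116-1)·t_tx + 3·t_prop = 118·218.75 + 3·0.06 = 25800 μs.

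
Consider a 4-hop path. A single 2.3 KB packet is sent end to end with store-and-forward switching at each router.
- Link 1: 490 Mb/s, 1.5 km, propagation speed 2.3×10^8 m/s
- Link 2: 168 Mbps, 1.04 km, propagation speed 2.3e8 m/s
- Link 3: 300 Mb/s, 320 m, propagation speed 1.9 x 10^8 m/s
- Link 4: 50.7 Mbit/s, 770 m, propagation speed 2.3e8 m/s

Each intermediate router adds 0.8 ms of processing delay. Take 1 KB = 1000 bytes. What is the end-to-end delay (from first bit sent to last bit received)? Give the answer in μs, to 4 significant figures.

2987 μs

L = 18400 bits.
Transmission delays (L/R per hop): 37.551, 109.524, 61.3333, 362.919 μs; sum = 571.327 μs.
Propagation delays (d/s per hop): 6.52174, 4.52174, 1.68421, 3.34783 μs; sum = 16.0755 μs.
Processing at 3 router(s): 3 × 0.8 ms = 2400 μs.
End-to-end = 2987 μs.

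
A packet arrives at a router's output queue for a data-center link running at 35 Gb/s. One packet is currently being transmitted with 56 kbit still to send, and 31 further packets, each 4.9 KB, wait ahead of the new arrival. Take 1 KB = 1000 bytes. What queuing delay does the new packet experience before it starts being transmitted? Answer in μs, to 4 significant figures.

Each queued packet: L/R = 39200/35000000000 = 1.12 μs.
31 queued → 34.72 μs.
Plus remaining 56000 bits of current packet: 1.6 μs.
Queuing delay = 36.32 μs.

36.32 μs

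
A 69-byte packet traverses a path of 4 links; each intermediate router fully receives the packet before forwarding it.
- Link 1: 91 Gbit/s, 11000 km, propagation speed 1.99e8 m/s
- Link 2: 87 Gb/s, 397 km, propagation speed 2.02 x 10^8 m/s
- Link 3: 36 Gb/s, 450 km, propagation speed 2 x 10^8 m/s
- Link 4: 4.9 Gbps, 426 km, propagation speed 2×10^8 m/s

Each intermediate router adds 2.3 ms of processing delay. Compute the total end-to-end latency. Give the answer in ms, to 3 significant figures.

L = 69 × 8 = 552 bits.
Transmission delays (L/R per hop): 6.06593e-06, 6.34483e-06, 1.53333e-05, 0.000112653 ms; sum = 0.000140397 ms.
Propagation delays (d/s per hop): 55.2764, 1.96535, 2.25, 2.13 ms; sum = 61.6217 ms.
Processing at 3 router(s): 3 × 2.3 ms = 6.9 ms.
End-to-end = 68.5 ms.

68.5 ms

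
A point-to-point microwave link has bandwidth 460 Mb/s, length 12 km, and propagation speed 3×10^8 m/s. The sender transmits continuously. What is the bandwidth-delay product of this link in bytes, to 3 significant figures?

Propagation delay = 12000 / 300000000 = 4e-05 s.
BDP = R × t_prop = 460000000 × 4e-05 = 18400 bits.
In bytes: 18400/8 = 2300 bytes.

2300 bytes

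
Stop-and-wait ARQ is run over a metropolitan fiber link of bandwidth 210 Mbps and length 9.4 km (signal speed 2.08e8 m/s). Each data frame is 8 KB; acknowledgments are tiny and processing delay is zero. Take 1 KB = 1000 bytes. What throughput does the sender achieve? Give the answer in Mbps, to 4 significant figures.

162.0 Mbps

t_tx = L/R = 64000/210000000 = 0.000304762 s.
t_prop = 9400/208000000 = 4.51923e-05 s; RTT = 9.03846e-05 s.
Cycle = t_tx + RTT = 0.000395147 s.
Throughput = L / cycle = 64000 / 0.000395147 = 162.0 Mbps.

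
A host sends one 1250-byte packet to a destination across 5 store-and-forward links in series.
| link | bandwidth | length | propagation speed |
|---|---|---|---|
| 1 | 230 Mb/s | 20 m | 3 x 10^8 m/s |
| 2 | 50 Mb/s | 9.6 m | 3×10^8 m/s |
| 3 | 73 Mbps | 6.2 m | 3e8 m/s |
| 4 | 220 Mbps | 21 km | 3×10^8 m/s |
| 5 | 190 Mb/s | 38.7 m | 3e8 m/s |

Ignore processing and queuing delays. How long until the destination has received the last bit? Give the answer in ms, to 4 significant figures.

0.5488 ms

L = 1250 × 8 = 10000 bits.
Transmission delays (L/R per hop): 0.0434783, 0.2, 0.136986, 0.0454545, 0.0526316 ms; sum = 0.478551 ms.
Propagation delays (d/s per hop): 6.66667e-05, 3.2e-05, 2.06667e-05, 0.07, 0.000129 ms; sum = 0.0702483 ms.
End-to-end = 0.5488 ms.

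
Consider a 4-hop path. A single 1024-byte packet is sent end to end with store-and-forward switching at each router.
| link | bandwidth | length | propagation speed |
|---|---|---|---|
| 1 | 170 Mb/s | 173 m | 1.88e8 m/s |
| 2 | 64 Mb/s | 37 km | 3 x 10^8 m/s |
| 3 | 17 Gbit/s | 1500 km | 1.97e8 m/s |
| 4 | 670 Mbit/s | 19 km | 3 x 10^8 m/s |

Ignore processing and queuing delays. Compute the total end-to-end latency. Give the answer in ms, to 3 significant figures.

7.99 ms

L = 1024 × 8 = 8192 bits.
Transmission delays (L/R per hop): 0.0481882, 0.128, 0.000481882, 0.0122269 ms; sum = 0.188897 ms.
Propagation delays (d/s per hop): 0.000920213, 0.123333, 7.61421, 0.0633333 ms; sum = 7.8018 ms.
End-to-end = 7.99 ms.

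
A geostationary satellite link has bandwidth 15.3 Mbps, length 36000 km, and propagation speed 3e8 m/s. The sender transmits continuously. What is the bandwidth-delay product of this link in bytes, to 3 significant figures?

230000 bytes

Propagation delay = 36000000 / 300000000 = 0.12 s.
BDP = R × t_prop = 15300000 × 0.12 = 1836000 bits.
In bytes: 1836000/8 = 230000 bytes.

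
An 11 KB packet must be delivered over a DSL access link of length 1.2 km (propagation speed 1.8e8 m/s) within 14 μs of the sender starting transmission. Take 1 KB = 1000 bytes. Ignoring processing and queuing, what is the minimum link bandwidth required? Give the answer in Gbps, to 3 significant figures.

12.0 Gbps

L = 88000 bits.
Propagation delay = 1200 / 180000000 = 6.66667 μs.
Transmission budget = 14 − 6.66667 = 7.33333 μs.
R ≥ L / t_tx = 88000 bits / 7.33333e-06 s = 12.0 Gbps.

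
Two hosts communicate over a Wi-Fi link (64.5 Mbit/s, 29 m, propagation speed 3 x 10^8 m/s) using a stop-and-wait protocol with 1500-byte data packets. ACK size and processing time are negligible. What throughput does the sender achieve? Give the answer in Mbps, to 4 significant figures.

64.43 Mbps

t_tx = L/R = 12000/64500000 = 0.000186047 s.
t_prop = 29/300000000 = 9.66667e-08 s; RTT = 1.93333e-07 s.
Cycle = t_tx + RTT = 0.00018624 s.
Throughput = L / cycle = 12000 / 0.00018624 = 64.43 Mbps.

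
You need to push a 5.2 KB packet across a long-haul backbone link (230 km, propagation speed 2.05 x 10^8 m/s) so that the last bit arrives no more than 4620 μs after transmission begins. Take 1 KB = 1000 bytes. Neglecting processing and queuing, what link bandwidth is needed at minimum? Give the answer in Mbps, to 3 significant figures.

L = 41600 bits.
Propagation delay = 230000 / 2.05e+08 = 1121.95 μs.
Transmission budget = 4620 − 1121.95 = 3498.05 μs.
R ≥ L / t_tx = 41600 bits / 0.00349805 s = 11.9 Mbps.

11.9 Mbps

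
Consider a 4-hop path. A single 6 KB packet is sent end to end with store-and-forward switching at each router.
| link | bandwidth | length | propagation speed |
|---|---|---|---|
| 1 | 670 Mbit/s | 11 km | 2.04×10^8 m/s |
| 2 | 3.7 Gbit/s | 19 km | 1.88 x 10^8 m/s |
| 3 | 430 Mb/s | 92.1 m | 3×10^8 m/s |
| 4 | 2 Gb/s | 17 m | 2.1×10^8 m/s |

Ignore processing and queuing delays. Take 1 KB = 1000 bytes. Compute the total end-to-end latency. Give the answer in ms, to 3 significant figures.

0.376 ms

L = 48000 bits.
Transmission delays (L/R per hop): 0.0716418, 0.012973, 0.111628, 0.024 ms; sum = 0.220243 ms.
Propagation delays (d/s per hop): 0.0539216, 0.101064, 0.000307, 8.09524e-05 ms; sum = 0.155373 ms.
End-to-end = 0.376 ms.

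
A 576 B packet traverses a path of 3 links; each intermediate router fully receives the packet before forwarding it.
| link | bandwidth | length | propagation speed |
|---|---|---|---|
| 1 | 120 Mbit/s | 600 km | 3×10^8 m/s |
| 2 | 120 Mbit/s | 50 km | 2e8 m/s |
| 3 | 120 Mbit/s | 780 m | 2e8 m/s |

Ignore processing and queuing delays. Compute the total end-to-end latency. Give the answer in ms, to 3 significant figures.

L = 576 × 8 = 4608 bits.
Transmission delay per hop = L/R = 4608/120000000 = 0.0384 ms; 3 hops → 0.1152 ms.
Propagation delays (d/s per hop): 2, 0.25, 0.0039 ms; sum = 2.2539 ms.
End-to-end = 2.37 ms.

2.37 ms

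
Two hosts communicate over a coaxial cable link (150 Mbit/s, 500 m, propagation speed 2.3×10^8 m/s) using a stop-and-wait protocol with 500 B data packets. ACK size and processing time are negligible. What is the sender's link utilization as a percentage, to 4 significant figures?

t_tx = L/R = 4000/150000000 = 2.66667e-05 s.
t_prop = 500/2.3e+08 = 2.17391e-06 s; RTT = 4.34783e-06 s.
Cycle = t_tx + RTT = 3.10145e-05 s.
Utilization = t_tx / cycle = 2.66667e-05/3.10145e-05 = 85.98 %.

85.98 %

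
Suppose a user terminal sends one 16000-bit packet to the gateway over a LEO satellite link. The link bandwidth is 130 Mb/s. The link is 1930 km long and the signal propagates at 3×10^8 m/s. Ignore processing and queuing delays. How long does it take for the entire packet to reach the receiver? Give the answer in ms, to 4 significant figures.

Transmission delay = L/R = 16000 / 130000000 = 0.123077 ms.
Propagation delay = d/s = 1930000 m / 300000000 m/s = 6.43333 ms.
Total = 6.556 ms.

6.556 ms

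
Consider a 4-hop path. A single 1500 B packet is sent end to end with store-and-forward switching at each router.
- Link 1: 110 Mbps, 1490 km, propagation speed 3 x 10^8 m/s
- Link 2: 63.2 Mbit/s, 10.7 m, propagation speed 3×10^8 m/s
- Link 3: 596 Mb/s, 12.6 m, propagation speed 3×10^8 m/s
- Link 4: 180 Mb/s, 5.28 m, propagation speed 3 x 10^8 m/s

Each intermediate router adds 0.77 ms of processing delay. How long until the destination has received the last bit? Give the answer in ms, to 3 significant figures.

L = 1500 × 8 = 12000 bits.
Transmission delays (L/R per hop): 0.109091, 0.189873, 0.0201342, 0.0666667 ms; sum = 0.385765 ms.
Propagation delays (d/s per hop): 4.96667, 3.56667e-05, 4.2e-05, 1.76e-05 ms; sum = 4.96676 ms.
Processing at 3 router(s): 3 × 0.77 ms = 2.31 ms.
End-to-end = 7.66 ms.

7.66 ms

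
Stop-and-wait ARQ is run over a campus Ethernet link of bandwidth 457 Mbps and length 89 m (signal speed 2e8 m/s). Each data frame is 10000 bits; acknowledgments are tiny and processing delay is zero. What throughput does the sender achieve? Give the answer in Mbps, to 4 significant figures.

t_tx = L/R = 10000/457000000 = 2.18818e-05 s.
t_prop = 89/200000000 = 4.45e-07 s; RTT = 8.9e-07 s.
Cycle = t_tx + RTT = 2.27718e-05 s.
Throughput = L / cycle = 10000 / 2.27718e-05 = 439.1 Mbps.

439.1 Mbps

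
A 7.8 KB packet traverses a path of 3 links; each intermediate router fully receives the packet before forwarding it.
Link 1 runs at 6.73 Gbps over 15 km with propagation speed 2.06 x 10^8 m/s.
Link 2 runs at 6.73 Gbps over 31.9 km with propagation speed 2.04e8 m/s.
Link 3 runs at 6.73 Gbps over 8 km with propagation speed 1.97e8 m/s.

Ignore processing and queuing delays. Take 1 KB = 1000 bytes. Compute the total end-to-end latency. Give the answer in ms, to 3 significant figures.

0.298 ms

L = 62400 bits.
Transmission delay per hop = L/R = 62400/6730000000 = 0.00927192 ms; 3 hops → 0.0278158 ms.
Propagation delays (d/s per hop): 0.0728155, 0.156373, 0.0406091 ms; sum = 0.269797 ms.
End-to-end = 0.298 ms.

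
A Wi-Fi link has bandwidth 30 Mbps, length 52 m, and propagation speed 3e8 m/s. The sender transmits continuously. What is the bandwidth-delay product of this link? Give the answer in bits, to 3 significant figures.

5.20 bits

Propagation delay = 52 / 300000000 = 1.73333e-07 s.
BDP = R × t_prop = 30000000 × 1.73333e-07 = 5.2 bits.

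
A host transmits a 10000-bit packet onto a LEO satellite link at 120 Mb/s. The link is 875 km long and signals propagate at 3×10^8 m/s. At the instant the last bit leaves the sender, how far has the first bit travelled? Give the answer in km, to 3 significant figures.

25.0 km

t_tx = L/R = 10000/120000000 = 8.33333e-05 s.
Distance = s × t_tx = 300000000 × 8.33333e-05 = 25.0 km.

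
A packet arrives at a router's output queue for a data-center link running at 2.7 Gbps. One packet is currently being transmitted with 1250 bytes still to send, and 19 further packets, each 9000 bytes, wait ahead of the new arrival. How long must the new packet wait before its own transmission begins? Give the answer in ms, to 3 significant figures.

Each queued packet: L/R = 72000/2700000000 = 0.0266667 ms.
19 queued → 0.506667 ms.
Plus remaining 10000 bits of current packet: 0.0037037 ms.
Queuing delay = 0.510 ms.

0.510 ms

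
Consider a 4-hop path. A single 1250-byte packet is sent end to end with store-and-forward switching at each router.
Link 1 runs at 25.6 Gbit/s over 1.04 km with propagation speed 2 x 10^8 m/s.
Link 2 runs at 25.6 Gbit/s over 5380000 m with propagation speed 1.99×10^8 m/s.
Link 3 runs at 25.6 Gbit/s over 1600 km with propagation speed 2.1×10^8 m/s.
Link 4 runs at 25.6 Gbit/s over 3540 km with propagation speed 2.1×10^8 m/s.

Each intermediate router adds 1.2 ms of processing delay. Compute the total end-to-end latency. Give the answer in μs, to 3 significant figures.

L = 1250 × 8 = 10000 bits.
Transmission delay per hop = L/R = 10000/25600000000 = 0.390625 μs; 4 hops → 1.5625 μs.
Propagation delays (d/s per hop): 5.2, 27035.2, 7619.05, 16857.1 μs; sum = 51516.6 μs.
Processing at 3 router(s): 3 × 1.2 ms = 3600 μs.
End-to-end = 55100 μs.

55100 μs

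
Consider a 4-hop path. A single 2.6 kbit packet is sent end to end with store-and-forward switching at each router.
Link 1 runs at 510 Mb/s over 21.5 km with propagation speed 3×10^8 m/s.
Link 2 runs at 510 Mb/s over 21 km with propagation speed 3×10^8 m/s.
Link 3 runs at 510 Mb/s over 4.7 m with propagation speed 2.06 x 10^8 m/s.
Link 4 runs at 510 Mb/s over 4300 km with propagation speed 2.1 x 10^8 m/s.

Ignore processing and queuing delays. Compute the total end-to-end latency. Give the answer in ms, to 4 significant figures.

20.64 ms

L = 2600 bits.
Transmission delay per hop = L/R = 2600/510000000 = 0.00509804 ms; 4 hops → 0.0203922 ms.
Propagation delays (d/s per hop): 0.0716667, 0.07, 2.28155e-05, 20.4762 ms; sum = 20.6179 ms.
End-to-end = 20.64 ms.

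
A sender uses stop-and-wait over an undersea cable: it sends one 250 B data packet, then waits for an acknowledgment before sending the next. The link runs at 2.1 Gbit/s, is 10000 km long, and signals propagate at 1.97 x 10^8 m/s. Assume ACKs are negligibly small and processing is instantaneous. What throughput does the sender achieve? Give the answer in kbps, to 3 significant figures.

t_tx = L/R = 2000/2100000000 = 9.52381e-07 s.
t_prop = 10000000/197000000 = 0.0507614 s; RTT = 0.101523 s.
Cycle = t_tx + RTT = 0.101524 s.
Throughput = L / cycle = 2000 / 0.101524 = 19.7 kbps.

19.7 kbps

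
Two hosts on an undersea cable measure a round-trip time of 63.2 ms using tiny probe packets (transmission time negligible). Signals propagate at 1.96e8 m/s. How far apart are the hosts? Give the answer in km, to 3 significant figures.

One-way propagation = RTT/2 = 31.6 ms.
d = s × t = 196000000 × 0.0316 = 6190 km.

6190 km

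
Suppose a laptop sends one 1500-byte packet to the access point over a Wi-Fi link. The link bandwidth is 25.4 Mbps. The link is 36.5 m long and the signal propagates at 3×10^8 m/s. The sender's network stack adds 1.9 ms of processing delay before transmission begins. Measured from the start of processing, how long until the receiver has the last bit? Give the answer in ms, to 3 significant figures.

2.37 ms

L = 1500 × 8 = 12000 bits.
Transmission delay = L/R = 12000 / 25400000 = 0.472441 ms.
Propagation delay = d/s = 36.5 m / 300000000 m/s = 0.000121667 ms.
Plus processing delay 1.9 ms = 1.9 ms.
Total = 2.37 ms.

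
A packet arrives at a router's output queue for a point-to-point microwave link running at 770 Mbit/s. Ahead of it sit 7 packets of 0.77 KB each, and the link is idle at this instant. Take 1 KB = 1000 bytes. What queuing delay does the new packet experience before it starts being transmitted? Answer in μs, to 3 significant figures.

Each queued packet: L/R = 6160/770000000 = 8 μs.
7 queued → 56 μs.
Queuing delay = 56.0 μs.

56.0 μs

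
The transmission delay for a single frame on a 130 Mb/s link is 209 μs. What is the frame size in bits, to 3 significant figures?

L = R × t_tx = 130000000 b/s × 0.000209 s = 27170 bits.

27200 bits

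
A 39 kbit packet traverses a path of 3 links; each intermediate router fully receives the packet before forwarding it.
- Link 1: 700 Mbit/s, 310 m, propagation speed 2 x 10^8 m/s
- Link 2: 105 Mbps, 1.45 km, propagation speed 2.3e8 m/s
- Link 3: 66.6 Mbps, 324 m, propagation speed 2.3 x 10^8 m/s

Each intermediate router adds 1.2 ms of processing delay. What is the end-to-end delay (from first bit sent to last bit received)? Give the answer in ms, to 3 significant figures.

L = 39000 bits.
Transmission delays (L/R per hop): 0.0557143, 0.371429, 0.585586 ms; sum = 1.01273 ms.
Propagation delays (d/s per hop): 0.00155, 0.00630435, 0.0014087 ms; sum = 0.00926304 ms.
Processing at 2 router(s): 2 × 1.2 ms = 2.4 ms.
End-to-end = 3.42 ms.

3.42 ms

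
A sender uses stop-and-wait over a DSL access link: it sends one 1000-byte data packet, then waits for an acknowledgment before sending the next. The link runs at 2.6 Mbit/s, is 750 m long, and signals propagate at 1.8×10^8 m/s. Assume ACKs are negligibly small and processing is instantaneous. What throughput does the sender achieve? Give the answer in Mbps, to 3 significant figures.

2.59 Mbps

t_tx = L/R = 8000/2600000 = 0.00307692 s.
t_prop = 750/180000000 = 4.16667e-06 s; RTT = 8.33333e-06 s.
Cycle = t_tx + RTT = 0.00308526 s.
Throughput = L / cycle = 8000 / 0.00308526 = 2.59 Mbps.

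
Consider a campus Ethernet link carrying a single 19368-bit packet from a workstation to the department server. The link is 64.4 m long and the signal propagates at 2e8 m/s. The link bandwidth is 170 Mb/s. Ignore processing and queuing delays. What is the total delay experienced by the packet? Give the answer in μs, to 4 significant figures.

114.3 μs

Transmission delay = L/R = 19368 / 170000000 = 113.929 μs.
Propagation delay = d/s = 64.4 m / 200000000 m/s = 0.322 μs.
Total = 114.3 μs.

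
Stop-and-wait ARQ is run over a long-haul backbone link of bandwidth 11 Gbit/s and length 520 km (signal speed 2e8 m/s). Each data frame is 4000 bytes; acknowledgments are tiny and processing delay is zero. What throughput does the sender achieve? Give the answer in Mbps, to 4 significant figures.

6.150 Mbps

t_tx = L/R = 32000/11000000000 = 2.90909e-06 s.
t_prop = 520000/200000000 = 0.0026 s; RTT = 0.0052 s.
Cycle = t_tx + RTT = 0.00520291 s.
Throughput = L / cycle = 32000 / 0.00520291 = 6.150 Mbps.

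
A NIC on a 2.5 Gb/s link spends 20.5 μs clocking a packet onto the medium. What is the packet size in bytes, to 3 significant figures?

6410 bytes

L = R × t_tx = 2500000000 b/s × 2.05e-05 s = 51250 bits.
In bytes: 51250 / 8 = 6410 bytes.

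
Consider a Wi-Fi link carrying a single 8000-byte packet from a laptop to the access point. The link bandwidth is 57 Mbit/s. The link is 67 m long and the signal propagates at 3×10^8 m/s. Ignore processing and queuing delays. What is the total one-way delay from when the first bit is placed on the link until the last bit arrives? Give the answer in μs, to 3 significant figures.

L = 8000 × 8 = 64000 bits.
Transmission delay = L/R = 64000 / 57000000 = 1122.81 μs.
Propagation delay = d/s = 67 m / 300000000 m/s = 0.223333 μs.
Total = 1120 μs.

1120 μs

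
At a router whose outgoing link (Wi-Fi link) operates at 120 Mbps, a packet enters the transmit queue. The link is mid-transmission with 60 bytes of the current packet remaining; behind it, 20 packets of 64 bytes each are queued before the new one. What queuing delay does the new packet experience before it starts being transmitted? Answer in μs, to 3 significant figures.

Each queued packet: L/R = 512/120000000 = 4.26667 μs.
20 queued → 85.3333 μs.
Plus remaining 480 bits of current packet: 4 μs.
Queuing delay = 89.3 μs.

89.3 μs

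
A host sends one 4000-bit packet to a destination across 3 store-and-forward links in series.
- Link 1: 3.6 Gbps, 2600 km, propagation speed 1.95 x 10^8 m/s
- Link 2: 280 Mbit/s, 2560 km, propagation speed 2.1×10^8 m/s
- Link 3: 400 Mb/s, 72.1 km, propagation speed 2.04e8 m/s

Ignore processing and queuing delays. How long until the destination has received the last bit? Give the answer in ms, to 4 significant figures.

Transmission delays (L/R per hop): 0.00111111, 0.0142857, 0.01 ms; sum = 0.0253968 ms.
Propagation delays (d/s per hop): 13.3333, 12.1905, 0.353431 ms; sum = 25.8772 ms.
End-to-end = 25.90 ms.

25.90 ms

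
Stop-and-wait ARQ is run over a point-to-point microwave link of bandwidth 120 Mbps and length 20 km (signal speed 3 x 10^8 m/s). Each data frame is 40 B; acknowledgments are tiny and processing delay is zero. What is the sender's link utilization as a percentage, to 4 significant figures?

1.961 %

t_tx = L/R = 320/120000000 = 2.66667e-06 s.
t_prop = 20000/300000000 = 6.66667e-05 s; RTT = 0.000133333 s.
Cycle = t_tx + RTT = 0.000136 s.
Utilization = t_tx / cycle = 2.66667e-06/0.000136 = 1.961 %.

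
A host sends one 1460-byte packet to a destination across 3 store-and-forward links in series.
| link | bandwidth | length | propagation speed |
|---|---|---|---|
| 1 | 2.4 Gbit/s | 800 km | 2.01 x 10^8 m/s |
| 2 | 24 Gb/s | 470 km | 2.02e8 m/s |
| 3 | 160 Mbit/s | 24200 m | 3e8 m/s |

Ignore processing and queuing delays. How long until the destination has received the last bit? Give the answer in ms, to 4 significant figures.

L = 1460 × 8 = 11680 bits.
Transmission delays (L/R per hop): 0.00486667, 0.000486667, 0.073 ms; sum = 0.0783533 ms.
Propagation delays (d/s per hop): 3.9801, 2.32673, 0.0806667 ms; sum = 6.3875 ms.
End-to-end = 6.466 ms.

6.466 ms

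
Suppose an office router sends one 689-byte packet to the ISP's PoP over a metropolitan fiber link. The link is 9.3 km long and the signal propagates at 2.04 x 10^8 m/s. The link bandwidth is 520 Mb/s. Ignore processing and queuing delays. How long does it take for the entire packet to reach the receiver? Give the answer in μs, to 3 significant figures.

56.2 μs

L = 689 × 8 = 5512 bits.
Transmission delay = L/R = 5512 / 520000000 = 10.6 μs.
Propagation delay = d/s = 9300 m / 204000000 m/s = 45.5882 μs.
Total = 56.2 μs.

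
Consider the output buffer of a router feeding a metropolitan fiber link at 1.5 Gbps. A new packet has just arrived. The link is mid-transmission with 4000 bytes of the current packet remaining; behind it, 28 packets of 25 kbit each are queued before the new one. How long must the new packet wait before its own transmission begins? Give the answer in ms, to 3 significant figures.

0.488 ms

Each queued packet: L/R = 25000/1500000000 = 0.0166667 ms.
28 queued → 0.466667 ms.
Plus remaining 32000 bits of current packet: 0.0213333 ms.
Queuing delay = 0.488 ms.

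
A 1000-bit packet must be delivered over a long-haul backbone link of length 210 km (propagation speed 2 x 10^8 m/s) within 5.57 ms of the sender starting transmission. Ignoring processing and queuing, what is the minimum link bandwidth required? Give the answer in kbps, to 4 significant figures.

Propagation delay = 210000 / 200000000 = 1.05 ms.
Transmission budget = 5.57 − 1.05 = 4.52 ms.
R ≥ L / t_tx = 1000 bits / 0.00452 s = 221.2 kbps.

221.2 kbps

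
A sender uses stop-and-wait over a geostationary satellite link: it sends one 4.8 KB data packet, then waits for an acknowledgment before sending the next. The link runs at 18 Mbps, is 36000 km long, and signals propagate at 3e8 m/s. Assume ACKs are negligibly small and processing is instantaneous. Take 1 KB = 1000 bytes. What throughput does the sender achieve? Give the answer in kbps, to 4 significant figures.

t_tx = L/R = 38400/18000000 = 0.00213333 s.
t_prop = 36000000/300000000 = 0.12 s; RTT = 0.24 s.
Cycle = t_tx + RTT = 0.242133 s.
Throughput = L / cycle = 38400 / 0.242133 = 158.6 kbps.

158.6 kbps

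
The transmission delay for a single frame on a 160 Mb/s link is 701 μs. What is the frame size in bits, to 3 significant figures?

112000 bits

L = R × t_tx = 160000000 b/s × 0.000701 s = 112160 bits.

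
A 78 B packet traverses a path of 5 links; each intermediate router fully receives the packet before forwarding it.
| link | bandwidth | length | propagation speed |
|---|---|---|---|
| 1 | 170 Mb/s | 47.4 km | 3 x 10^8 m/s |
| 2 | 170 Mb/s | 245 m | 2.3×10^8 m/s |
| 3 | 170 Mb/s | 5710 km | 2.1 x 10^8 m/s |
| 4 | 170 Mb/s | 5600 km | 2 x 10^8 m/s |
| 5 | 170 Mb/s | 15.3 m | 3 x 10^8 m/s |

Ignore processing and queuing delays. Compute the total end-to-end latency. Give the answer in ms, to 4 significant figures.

55.37 ms

L = 78 × 8 = 624 bits.
Transmission delay per hop = L/R = 624/170000000 = 0.00367059 ms; 5 hops → 0.0183529 ms.
Propagation delays (d/s per hop): 0.158, 0.00106522, 27.1905, 28, 5.1e-05 ms; sum = 55.3496 ms.
End-to-end = 55.37 ms.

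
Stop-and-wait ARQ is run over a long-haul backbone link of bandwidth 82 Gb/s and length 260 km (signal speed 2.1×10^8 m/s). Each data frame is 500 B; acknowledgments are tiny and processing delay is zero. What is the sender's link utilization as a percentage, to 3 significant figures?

t_tx = L/R = 4000/82000000000 = 4.87805e-08 s.
t_prop = 260000/210000000 = 0.0012381 s; RTT = 0.00247619 s.
Cycle = t_tx + RTT = 0.00247624 s.
Utilization = t_tx / cycle = 4.87805e-08/0.00247624 = 0.00197 %.

0.00197 %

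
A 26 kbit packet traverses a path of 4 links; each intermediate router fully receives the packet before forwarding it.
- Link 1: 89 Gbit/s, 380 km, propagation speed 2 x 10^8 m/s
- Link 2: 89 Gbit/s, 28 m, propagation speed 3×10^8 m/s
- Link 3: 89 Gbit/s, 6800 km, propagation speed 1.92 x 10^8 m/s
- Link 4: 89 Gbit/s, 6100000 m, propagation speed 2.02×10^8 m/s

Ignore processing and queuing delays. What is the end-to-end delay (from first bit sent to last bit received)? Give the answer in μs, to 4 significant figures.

67520 μs

L = 26000 bits.
Transmission delay per hop = L/R = 26000/89000000000 = 0.292135 μs; 4 hops → 1.16854 μs.
Propagation delays (d/s per hop): 1900, 0.0933333, 35416.7, 30198 μs; sum = 67514.8 μs.
End-to-end = 67520 μs.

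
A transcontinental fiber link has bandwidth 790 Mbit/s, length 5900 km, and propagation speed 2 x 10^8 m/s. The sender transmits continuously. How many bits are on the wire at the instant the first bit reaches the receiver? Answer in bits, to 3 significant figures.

23300000 bits

Propagation delay = 5900000 / 200000000 = 0.0295 s.
BDP = R × t_prop = 790000000 × 0.0295 = 23305000 bits.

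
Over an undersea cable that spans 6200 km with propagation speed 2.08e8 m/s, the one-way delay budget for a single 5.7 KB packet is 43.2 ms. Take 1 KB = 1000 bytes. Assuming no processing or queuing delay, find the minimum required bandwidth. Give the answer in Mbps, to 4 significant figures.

3.405 Mbps

L = 45600 bits.
Propagation delay = 6200000 / 208000000 = 29.8077 ms.
Transmission budget = 43.2 − 29.8077 = 13.3923 ms.
R ≥ L / t_tx = 45600 bits / 0.0133923 s = 3.405 Mbps.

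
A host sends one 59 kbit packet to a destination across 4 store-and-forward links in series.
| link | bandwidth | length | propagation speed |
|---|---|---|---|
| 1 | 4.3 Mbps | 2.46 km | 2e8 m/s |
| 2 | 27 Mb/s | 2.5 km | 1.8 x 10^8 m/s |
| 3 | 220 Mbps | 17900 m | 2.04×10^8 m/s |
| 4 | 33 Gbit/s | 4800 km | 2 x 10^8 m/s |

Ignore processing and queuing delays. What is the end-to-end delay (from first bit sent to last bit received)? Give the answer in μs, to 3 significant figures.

L = 59000 bits.
Transmission delays (L/R per hop): 13720.9, 2185.19, 268.182, 1.78788 μs; sum = 16176.1 μs.
Propagation delays (d/s per hop): 12.3, 13.8889, 87.7451, 24000 μs; sum = 24113.9 μs.
End-to-end = 40300 μs.

40300 μs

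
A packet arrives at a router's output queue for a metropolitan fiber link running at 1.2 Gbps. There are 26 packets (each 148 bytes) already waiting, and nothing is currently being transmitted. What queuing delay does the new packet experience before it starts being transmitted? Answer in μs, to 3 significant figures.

Each queued packet: L/R = 1184/1200000000 = 0.986667 μs.
26 queued → 25.6533 μs.
Queuing delay = 25.7 μs.

25.7 μs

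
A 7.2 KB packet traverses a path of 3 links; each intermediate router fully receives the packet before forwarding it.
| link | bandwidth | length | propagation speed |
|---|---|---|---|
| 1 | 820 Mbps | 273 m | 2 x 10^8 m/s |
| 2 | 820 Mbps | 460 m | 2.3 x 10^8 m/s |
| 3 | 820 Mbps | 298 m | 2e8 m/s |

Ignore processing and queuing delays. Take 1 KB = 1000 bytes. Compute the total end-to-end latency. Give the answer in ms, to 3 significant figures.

L = 57600 bits.
Transmission delay per hop = L/R = 57600/820000000 = 0.0702439 ms; 3 hops → 0.210732 ms.
Propagation delays (d/s per hop): 0.001365, 0.002, 0.00149 ms; sum = 0.004855 ms.
End-to-end = 0.216 ms.

0.216 ms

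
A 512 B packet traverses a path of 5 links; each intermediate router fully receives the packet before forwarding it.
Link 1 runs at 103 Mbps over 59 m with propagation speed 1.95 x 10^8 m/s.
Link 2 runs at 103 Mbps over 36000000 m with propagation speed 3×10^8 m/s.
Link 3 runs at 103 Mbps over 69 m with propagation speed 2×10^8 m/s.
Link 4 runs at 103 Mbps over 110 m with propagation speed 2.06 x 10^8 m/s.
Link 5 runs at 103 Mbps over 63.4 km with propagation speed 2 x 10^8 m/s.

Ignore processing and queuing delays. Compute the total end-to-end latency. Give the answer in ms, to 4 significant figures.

L = 512 × 8 = 4096 bits.
Transmission delay per hop = L/R = 4096/103000000 = 0.039767 ms; 5 hops → 0.198835 ms.
Propagation delays (d/s per hop): 0.000302564, 120, 0.000345, 0.000533981, 0.317 ms; sum = 120.318 ms.
End-to-end = 120.5 ms.

120.5 ms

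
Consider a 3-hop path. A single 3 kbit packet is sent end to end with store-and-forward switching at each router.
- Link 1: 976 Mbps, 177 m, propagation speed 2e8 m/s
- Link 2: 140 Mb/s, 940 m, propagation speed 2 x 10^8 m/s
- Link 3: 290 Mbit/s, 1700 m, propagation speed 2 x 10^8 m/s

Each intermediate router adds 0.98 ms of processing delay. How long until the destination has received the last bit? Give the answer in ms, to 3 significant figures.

L = 3000 bits.
Transmission delays (L/R per hop): 0.00307377, 0.0214286, 0.0103448 ms; sum = 0.0348472 ms.
Propagation delays (d/s per hop): 0.000885, 0.0047, 0.0085 ms; sum = 0.014085 ms.
Processing at 2 router(s): 2 × 0.98 ms = 1.96 ms.
End-to-end = 2.01 ms.

2.01 ms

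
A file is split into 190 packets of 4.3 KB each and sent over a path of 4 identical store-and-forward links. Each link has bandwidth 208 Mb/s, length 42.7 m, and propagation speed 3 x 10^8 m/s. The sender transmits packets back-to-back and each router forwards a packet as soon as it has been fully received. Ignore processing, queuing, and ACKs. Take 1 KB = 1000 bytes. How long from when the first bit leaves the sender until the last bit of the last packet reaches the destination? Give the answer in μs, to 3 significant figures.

Per-hop transmission t_tx = L/R = 34400/208000000 = 165.385 μs.
Per-hop propagation t_prop = 42.7/300000000 = 0.142333 μs.
Pipeline fill: first packet needs 4·t_tx to clear all hops; remaining 189 packets each add one t_tx.
Total = (4+190-1)·t_tx + 4·t_prop = 193·165.385 + 4·0.142333 = 31900 μs.

31900 μs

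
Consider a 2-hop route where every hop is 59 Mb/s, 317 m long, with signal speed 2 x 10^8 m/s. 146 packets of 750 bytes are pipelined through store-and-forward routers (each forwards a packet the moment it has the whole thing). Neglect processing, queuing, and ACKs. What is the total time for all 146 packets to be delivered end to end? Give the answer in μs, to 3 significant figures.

15000 μs

Per-hop transmission t_tx = L/R = 6000/59000000 = 101.695 μs.
Per-hop propagation t_prop = 317/200000000 = 1.585 μs.
Pipeline fill: first packet needs 2·t_tx to clear all hops; remaining 145 packets each add one t_tx.
Total = (2+146-1)·t_tx + 2·t_prop = 147·101.695 + 2·1.585 = 15000 μs.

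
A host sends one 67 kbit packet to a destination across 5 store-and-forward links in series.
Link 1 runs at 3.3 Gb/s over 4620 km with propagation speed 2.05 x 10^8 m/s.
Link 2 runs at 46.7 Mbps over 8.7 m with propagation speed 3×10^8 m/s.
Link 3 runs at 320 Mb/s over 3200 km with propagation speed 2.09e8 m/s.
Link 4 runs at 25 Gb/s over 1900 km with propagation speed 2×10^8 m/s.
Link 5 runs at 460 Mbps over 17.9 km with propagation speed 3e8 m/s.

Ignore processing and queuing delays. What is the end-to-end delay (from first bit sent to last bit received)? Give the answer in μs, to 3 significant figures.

L = 67000 bits.
Transmission delays (L/R per hop): 20.303, 1434.69, 209.375, 2.68, 145.652 μs; sum = 1812.7 μs.
Propagation delays (d/s per hop): 22536.6, 0.029, 15311, 9500, 59.6667 μs; sum = 47407.3 μs.
End-to-end = 49200 μs.

49200 μs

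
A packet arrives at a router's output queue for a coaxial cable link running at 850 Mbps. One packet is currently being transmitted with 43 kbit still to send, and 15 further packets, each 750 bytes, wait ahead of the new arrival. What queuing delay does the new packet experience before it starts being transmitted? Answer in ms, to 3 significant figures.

Each queued packet: L/R = 6000/850000000 = 0.00705882 ms.
15 queued → 0.105882 ms.
Plus remaining 43000 bits of current packet: 0.0505882 ms.
Queuing delay = 0.156 ms.

0.156 ms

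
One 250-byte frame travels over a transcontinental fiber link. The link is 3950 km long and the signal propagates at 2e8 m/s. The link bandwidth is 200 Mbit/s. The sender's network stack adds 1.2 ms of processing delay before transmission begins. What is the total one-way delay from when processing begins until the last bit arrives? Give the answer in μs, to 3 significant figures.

21000 μs

L = 250 × 8 = 2000 bits.
Transmission delay = L/R = 2000 / 200000000 = 10 μs.
Propagation delay = d/s = 3950000 m / 200000000 m/s = 19750 μs.
Plus processing delay 1.2 ms = 1200 μs.
Total = 21000 μs.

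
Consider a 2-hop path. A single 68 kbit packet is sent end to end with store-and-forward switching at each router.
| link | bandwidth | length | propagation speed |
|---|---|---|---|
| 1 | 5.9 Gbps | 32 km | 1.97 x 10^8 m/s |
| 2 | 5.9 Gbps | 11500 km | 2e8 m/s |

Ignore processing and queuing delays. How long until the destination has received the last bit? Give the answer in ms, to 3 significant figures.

L = 68000 bits.
Transmission delay per hop = L/R = 68000/5900000000 = 0.0115254 ms; 2 hops → 0.0230508 ms.
Propagation delays (d/s per hop): 0.162437, 57.5 ms; sum = 57.6624 ms.
End-to-end = 57.7 ms.

57.7 ms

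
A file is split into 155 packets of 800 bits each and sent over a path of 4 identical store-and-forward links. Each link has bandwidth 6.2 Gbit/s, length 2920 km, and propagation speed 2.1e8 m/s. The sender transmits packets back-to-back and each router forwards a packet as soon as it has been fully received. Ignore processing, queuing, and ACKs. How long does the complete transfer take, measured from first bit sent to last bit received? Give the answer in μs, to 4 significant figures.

Per-hop transmission t_tx = L/R = 800/6200000000 = 0.129032 μs.
Per-hop propagation t_prop = 2920000/210000000 = 13904.8 μs.
Pipeline fill: first packet needs 4·t_tx to clear all hops; remaining 154 packets each add one t_tx.
Total = (4+155-1)·t_tx + 4·t_prop = 158·0.129032 + 4·13904.8 = 55640 μs.

55640 μs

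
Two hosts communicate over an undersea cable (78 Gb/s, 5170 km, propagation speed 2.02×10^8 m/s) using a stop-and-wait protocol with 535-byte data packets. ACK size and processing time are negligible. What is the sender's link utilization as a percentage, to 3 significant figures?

t_tx = L/R = 4280/78000000000 = 5.48718e-08 s.
t_prop = 5170000/202000000 = 0.0255941 s; RTT = 0.0511881 s.
Cycle = t_tx + RTT = 0.0511882 s.
Utilization = t_tx / cycle = 5.48718e-08/0.0511882 = 0.000107 %.

0.000107 %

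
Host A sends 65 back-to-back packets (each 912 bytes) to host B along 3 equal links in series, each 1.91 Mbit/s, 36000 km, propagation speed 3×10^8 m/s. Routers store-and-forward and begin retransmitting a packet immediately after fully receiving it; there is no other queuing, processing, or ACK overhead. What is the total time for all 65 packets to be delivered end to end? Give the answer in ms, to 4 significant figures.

Per-hop transmission t_tx = L/R = 7296/1910000 = 3.8199 ms.
Per-hop propagation t_prop = 36000000/300000000 = 120 ms.
Pipeline fill: first packet needs 3·t_tx to clear all hops; remaining 64 packets each add one t_tx.
Total = (3+65-1)·t_tx + 3·t_prop = 67·3.8199 + 3·120 = 615.9 ms.

615.9 ms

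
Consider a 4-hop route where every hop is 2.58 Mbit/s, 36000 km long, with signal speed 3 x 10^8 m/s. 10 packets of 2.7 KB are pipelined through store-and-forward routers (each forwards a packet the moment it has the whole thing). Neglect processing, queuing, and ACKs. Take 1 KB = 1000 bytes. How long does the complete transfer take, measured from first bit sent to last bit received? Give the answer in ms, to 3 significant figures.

Per-hop transmission t_tx = L/R = 21600/2580000 = 8.37209 ms.
Per-hop propagation t_prop = 36000000/300000000 = 120 ms.
Pipeline fill: first packet needs 4·t_tx to clear all hops; remaining 9 packets each add one t_tx.
Total = (4+10-1)·t_tx + 4·t_prop = 13·8.37209 + 4·120 = 589 ms.

589 ms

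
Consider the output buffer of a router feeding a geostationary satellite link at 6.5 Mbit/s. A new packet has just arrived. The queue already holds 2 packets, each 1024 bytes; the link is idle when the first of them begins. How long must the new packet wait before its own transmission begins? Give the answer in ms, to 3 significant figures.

Each queued packet: L/R = 8192/6500000 = 1.26031 ms.
2 queued → 2.52062 ms.
Queuing delay = 2.52 ms.

2.52 ms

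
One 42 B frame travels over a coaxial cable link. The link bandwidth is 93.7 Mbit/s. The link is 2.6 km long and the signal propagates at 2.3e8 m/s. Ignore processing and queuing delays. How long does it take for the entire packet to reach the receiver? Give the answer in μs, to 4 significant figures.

L = 42 × 8 = 336 bits.
Transmission delay = L/R = 336 / 93700000 = 3.58591 μs.
Propagation delay = d/s = 2600 m / 2.3e+08 m/s = 11.3043 μs.
Total = 14.89 μs.

14.89 μs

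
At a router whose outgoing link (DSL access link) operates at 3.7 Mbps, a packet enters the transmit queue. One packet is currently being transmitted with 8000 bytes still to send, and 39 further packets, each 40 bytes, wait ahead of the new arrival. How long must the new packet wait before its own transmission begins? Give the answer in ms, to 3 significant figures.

20.7 ms

Each queued packet: L/R = 320/3700000 = 0.0864865 ms.
39 queued → 3.37297 ms.
Plus remaining 64000 bits of current packet: 17.2973 ms.
Queuing delay = 20.7 ms.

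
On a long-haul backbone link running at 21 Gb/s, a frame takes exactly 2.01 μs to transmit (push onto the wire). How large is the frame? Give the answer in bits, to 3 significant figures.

L = R × t_tx = 21000000000 b/s × 2.01e-06 s = 42210 bits.

42200 bits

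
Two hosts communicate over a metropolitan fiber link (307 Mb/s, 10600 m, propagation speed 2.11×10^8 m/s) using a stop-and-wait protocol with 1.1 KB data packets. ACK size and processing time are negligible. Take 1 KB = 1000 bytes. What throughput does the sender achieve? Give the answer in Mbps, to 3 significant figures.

68.1 Mbps

t_tx = L/R = 8800/307000000 = 2.86645e-05 s.
t_prop = 10600/211000000 = 5.0237e-05 s; RTT = 0.000100474 s.
Cycle = t_tx + RTT = 0.000129138 s.
Throughput = L / cycle = 8800 / 0.000129138 = 68.1 Mbps.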